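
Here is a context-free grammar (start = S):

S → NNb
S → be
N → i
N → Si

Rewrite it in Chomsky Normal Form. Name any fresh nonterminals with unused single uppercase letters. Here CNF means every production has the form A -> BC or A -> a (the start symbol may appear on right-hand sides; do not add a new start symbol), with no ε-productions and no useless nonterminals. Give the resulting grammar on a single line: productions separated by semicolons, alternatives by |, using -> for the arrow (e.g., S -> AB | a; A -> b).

S -> BC | ND; A -> i; B -> b; C -> e; D -> NB; N -> i | SA

No ε-productions.
No unit productions to eliminate.
TERM: introduce B -> b, C -> e, A -> i and substitute in every rule of length ≥2.
BIN: S -> NNB becomes S -> ND, D -> NB.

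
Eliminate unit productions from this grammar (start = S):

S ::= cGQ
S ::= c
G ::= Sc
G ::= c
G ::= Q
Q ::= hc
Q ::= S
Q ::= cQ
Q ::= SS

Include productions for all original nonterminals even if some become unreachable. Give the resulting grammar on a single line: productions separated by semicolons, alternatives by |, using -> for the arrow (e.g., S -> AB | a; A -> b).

Unit productions: G->Q, Q->S.
Unit pairs (A ⇒* B via units): (G,Q), (G,S), (Q,S).
S: inherits non-unit rules of {S} → c | cGQ.
G: inherits non-unit rules of {G, Q, S} → SS | Sc | c | cGQ | cQ | hc.
Q: inherits non-unit rules of {Q, S} → SS | c | cGQ | cQ | hc.

S -> c | cGQ; G -> c | SS | Sc | cQ | hc | cGQ; Q -> c | SS | cQ | hc | cGQ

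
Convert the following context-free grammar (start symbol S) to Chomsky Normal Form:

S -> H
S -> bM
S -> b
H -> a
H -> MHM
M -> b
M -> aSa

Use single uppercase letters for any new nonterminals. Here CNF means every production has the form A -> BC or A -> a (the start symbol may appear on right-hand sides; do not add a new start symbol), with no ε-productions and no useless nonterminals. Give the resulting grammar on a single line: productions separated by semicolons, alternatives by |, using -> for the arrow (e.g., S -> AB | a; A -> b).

No ε-productions.
After unit-elimination: S -> a | b | bM | MHM; H -> a | MHM; M -> b | aSa.
TERM: introduce A -> a, B -> b and substitute in every rule of length ≥2.
BIN: H -> MHM becomes H -> MC, C -> HM; M -> ASA becomes M -> AD, D -> SA; S -> MHM becomes S -> ME, E -> HM.

S -> a | b | BM | ME; A -> a; B -> b; C -> HM; D -> SA; E -> HM; H -> a | MC; M -> b | AD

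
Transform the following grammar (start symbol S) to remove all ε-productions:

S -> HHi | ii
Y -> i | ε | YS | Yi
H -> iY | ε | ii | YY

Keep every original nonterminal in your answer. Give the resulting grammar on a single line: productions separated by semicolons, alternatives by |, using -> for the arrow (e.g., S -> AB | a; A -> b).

S -> i | Hi | ii | HHi; H -> Y | i | YY | iY | ii; Y -> S | i | YS | Yi

Nullable set: {H, Y}.
S -> HHi: H, H nullable, giving HHi | Hi | i.
Drop H -> ε.
H -> YY: Y, Y nullable, giving Y | YY.
H -> iY: Y nullable, giving i | iY.
Drop Y -> ε.
Y -> YS: Y nullable, giving S | YS.
Y -> Yi: Y nullable, giving Yi | i.
Unchanged (no nullable symbols): S -> ii; H -> ii; Y -> i.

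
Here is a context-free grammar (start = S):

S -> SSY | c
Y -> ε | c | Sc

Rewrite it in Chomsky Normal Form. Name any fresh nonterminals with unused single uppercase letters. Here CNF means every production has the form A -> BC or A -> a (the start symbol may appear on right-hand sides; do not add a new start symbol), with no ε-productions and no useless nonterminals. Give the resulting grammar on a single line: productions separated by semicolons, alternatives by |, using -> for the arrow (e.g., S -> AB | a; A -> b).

S -> c | SB | SS; A -> c; B -> SY; Y -> c | SA

Nullable: {Y}; after ε-elimination: S -> c | SS | SSY; Y -> c | Sc.
No unit productions to eliminate.
TERM: introduce A -> c and substitute in every rule of length ≥2.
BIN: S -> SSY becomes S -> SB, B -> SY.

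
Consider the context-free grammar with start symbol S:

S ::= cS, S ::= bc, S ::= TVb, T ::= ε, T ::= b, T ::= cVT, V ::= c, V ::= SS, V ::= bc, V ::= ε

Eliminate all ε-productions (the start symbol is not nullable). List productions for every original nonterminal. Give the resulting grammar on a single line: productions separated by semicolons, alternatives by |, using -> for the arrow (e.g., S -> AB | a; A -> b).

Nullable set: {T, V}.
S -> TVb: T, V nullable, giving TVb | Tb | Vb | b.
Drop T -> ε.
T -> cVT: V, T nullable, giving c | cT | cV | cVT.
Drop V -> ε.
Unchanged (no nullable symbols): S -> bc; S -> cS; T -> b; V -> SS; V -> bc; V -> c.

S -> b | Tb | Vb | bc | cS | TVb; T -> b | c | cT | cV | cVT; V -> c | SS | bc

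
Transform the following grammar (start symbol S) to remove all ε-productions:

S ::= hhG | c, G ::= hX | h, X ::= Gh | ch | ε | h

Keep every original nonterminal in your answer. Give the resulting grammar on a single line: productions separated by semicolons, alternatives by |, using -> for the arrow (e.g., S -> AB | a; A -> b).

Nullable set: {X}.
G -> hX: X nullable, giving h | hX.
Drop X -> ε.
Unchanged (no nullable symbols): S -> c; S -> hhG; G -> h; X -> Gh; X -> ch; X -> h.

S -> c | hhG; G -> h | hX; X -> h | Gh | ch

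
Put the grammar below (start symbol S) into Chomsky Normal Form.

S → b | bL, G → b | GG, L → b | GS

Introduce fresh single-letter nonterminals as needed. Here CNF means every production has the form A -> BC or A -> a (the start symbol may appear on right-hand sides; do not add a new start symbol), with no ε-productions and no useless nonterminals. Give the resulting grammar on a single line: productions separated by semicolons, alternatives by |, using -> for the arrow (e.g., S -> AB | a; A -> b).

S -> b | AL; A -> b; G -> b | GG; L -> b | GS

No ε-productions.
No unit productions to eliminate.
TERM: introduce A -> b and substitute in every rule of length ≥2.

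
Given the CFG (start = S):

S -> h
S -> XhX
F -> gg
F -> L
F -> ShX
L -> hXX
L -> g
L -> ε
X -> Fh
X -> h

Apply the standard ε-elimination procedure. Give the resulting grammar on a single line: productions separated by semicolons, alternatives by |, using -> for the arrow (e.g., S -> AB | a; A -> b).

Nullable set: {F, L}.
F -> L: L nullable, giving L.
Drop L -> ε.
X -> Fh: F nullable, giving Fh | h.
Unchanged (no nullable symbols): S -> XhX; S -> h; F -> ShX; F -> gg; L -> g; L -> hXX; X -> h.

S -> h | XhX; F -> L | gg | ShX; L -> g | hXX; X -> h | Fh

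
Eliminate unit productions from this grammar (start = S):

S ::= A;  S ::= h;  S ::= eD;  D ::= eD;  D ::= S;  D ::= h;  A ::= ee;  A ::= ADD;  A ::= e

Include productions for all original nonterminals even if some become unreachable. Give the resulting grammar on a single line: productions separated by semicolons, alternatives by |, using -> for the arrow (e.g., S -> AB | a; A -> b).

Unit productions: D->S, S->A.
Unit pairs (A ⇒* B via units): (D,A), (D,S), (S,A).
S: inherits non-unit rules of {A, S} → ADD | e | eD | ee | h.
A: inherits non-unit rules of {A} → ADD | e | ee.
D: inherits non-unit rules of {A, D, S} → ADD | e | eD | ee | h.

S -> e | h | eD | ee | ADD; A -> e | ee | ADD; D -> e | h | eD | ee | ADD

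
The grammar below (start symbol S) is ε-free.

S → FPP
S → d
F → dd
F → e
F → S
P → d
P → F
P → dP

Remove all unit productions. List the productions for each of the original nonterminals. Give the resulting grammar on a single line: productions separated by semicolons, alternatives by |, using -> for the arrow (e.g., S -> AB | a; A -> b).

Unit productions: F->S, P->F.
Unit pairs (A ⇒* B via units): (F,S), (P,F), (P,S).
S: inherits non-unit rules of {S} → FPP | d.
F: inherits non-unit rules of {F, S} → FPP | d | dd | e.
P: inherits non-unit rules of {F, P, S} → FPP | d | dP | dd | e.

S -> d | FPP; F -> d | e | dd | FPP; P -> d | e | dP | dd | FPP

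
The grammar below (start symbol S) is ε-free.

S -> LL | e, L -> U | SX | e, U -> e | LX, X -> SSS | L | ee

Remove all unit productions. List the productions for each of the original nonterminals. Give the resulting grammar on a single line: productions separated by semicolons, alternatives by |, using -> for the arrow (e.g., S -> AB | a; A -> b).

Unit productions: L->U, X->L.
Unit pairs (A ⇒* B via units): (L,U), (X,L), (X,U).
S: inherits non-unit rules of {S} → LL | e.
L: inherits non-unit rules of {L, U} → LX | SX | e.
U: inherits non-unit rules of {U} → LX | e.
X: inherits non-unit rules of {L, U, X} → LX | SSS | SX | e | ee.

S -> e | LL; L -> e | LX | SX; U -> e | LX; X -> e | LX | SX | ee | SSS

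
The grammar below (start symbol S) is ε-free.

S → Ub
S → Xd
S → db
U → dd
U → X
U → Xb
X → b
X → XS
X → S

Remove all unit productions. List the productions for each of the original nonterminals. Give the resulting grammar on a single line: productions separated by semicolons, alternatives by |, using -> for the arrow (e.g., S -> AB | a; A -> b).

S -> Ub | Xd | db; U -> b | Ub | XS | Xb | Xd | db | dd; X -> b | Ub | XS | Xd | db

Unit productions: U->X, X->S.
Unit pairs (A ⇒* B via units): (U,S), (U,X), (X,S).
S: inherits non-unit rules of {S} → Ub | Xd | db.
U: inherits non-unit rules of {S, U, X} → Ub | XS | Xb | Xd | b | db | dd.
X: inherits non-unit rules of {S, X} → Ub | XS | Xd | b | db.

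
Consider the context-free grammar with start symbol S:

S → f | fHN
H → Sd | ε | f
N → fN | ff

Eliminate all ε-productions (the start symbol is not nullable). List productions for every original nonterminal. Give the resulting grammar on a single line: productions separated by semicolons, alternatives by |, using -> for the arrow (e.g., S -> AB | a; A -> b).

Nullable set: {H}.
S -> fHN: H nullable, giving fHN | fN.
Drop H -> ε.
Unchanged (no nullable symbols): S -> f; H -> Sd; H -> f; N -> fN; N -> ff.

S -> f | fN | fHN; H -> f | Sd; N -> fN | ff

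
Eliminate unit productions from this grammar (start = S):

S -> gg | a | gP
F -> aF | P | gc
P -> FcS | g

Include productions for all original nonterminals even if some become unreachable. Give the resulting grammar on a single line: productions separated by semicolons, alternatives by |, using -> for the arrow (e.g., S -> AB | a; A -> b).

Unit productions: F->P.
Unit pairs (A ⇒* B via units): (F,P).
S: inherits non-unit rules of {S} → a | gP | gg.
F: inherits non-unit rules of {F, P} → FcS | aF | g | gc.
P: inherits non-unit rules of {P} → FcS | g.

S -> a | gP | gg; F -> g | aF | gc | FcS; P -> g | FcS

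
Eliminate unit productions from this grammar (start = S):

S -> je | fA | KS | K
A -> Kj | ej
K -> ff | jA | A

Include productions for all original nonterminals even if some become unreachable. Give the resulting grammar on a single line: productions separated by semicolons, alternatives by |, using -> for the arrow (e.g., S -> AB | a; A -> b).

S -> KS | Kj | ej | fA | ff | jA | je; A -> Kj | ej; K -> Kj | ej | ff | jA

Unit productions: K->A, S->K.
Unit pairs (A ⇒* B via units): (K,A), (S,A), (S,K).
S: inherits non-unit rules of {A, K, S} → KS | Kj | ej | fA | ff | jA | je.
A: inherits non-unit rules of {A} → Kj | ej.
K: inherits non-unit rules of {A, K} → Kj | ej | ff | jA.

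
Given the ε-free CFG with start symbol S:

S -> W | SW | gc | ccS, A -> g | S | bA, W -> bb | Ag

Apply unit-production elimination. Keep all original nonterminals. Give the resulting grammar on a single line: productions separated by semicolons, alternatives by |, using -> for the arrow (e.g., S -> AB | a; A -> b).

Unit productions: A->S, S->W.
Unit pairs (A ⇒* B via units): (A,S), (A,W), (S,W).
S: inherits non-unit rules of {S, W} → Ag | SW | bb | ccS | gc.
A: inherits non-unit rules of {A, S, W} → Ag | SW | bA | bb | ccS | g | gc.
W: inherits non-unit rules of {W} → Ag | bb.

S -> Ag | SW | bb | gc | ccS; A -> g | Ag | SW | bA | bb | gc | ccS; W -> Ag | bb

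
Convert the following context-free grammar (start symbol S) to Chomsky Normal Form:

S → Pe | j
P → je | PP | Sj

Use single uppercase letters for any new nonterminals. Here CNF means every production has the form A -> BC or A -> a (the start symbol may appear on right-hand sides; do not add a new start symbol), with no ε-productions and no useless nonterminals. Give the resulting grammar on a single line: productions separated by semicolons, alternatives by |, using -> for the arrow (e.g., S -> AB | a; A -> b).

No ε-productions.
No unit productions to eliminate.
TERM: introduce B -> e, A -> j and substitute in every rule of length ≥2.

S -> j | PB; A -> j; B -> e; P -> AB | PP | SA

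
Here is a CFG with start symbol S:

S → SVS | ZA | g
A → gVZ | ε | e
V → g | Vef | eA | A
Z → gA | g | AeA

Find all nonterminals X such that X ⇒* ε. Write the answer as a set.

{A, V}

Directly nullable (have an ε-rule): {A}.
V is nullable via V -> A (every symbol on the right is already known nullable).
Not nullable: S, Z — each has a terminal in every rule's right-hand side or depends on a non-nullable symbol.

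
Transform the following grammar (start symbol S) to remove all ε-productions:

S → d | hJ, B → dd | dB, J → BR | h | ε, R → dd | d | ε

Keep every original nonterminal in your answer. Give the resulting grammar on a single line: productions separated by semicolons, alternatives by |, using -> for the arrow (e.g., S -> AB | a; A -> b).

S -> d | h | hJ; B -> dB | dd; J -> B | h | BR; R -> d | dd

Nullable set: {J, R}.
S -> hJ: J nullable, giving h | hJ.
Drop J -> ε.
J -> BR: R nullable, giving B | BR.
Drop R -> ε.
Unchanged (no nullable symbols): S -> d; B -> dB; B -> dd; J -> h; R -> d; R -> dd.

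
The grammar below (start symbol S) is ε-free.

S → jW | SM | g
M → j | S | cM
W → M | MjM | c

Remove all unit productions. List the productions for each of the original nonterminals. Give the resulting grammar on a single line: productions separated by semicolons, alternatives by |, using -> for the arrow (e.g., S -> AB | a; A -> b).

S -> g | SM | jW; M -> g | j | SM | cM | jW; W -> c | g | j | SM | cM | jW | MjM

Unit productions: M->S, W->M.
Unit pairs (A ⇒* B via units): (M,S), (W,M), (W,S).
S: inherits non-unit rules of {S} → SM | g | jW.
M: inherits non-unit rules of {M, S} → SM | cM | g | j | jW.
W: inherits non-unit rules of {M, S, W} → MjM | SM | c | cM | g | j | jW.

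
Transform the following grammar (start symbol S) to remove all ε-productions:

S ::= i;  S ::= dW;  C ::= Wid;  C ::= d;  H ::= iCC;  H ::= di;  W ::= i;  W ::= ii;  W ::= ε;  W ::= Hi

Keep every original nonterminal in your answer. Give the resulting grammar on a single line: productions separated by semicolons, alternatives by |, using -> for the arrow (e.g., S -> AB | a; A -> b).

Nullable set: {W}.
S -> dW: W nullable, giving d | dW.
C -> Wid: W nullable, giving Wid | id.
Drop W -> ε.
Unchanged (no nullable symbols): S -> i; C -> d; H -> di; H -> iCC; W -> Hi; W -> i; W -> ii.

S -> d | i | dW; C -> d | id | Wid; H -> di | iCC; W -> i | Hi | ii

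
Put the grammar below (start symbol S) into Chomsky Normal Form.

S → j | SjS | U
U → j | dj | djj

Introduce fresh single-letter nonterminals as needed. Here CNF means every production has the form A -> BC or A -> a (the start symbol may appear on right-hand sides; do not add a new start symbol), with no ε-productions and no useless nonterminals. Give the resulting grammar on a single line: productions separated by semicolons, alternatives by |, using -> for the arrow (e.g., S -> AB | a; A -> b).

S -> j | BA | BC | SD; A -> j; B -> d; C -> AA; D -> AS

No ε-productions.
After unit-elimination: S -> j | dj | SjS | djj; U -> j | dj | djj.
TERM: introduce B -> d, A -> j and substitute in every rule of length ≥2.
BIN: S -> BAA becomes S -> BC, C -> AA; S -> SAS becomes S -> SD, D -> AS; U -> BAA becomes U -> BE, E -> AA.
Drop unreachable/unproductive: U.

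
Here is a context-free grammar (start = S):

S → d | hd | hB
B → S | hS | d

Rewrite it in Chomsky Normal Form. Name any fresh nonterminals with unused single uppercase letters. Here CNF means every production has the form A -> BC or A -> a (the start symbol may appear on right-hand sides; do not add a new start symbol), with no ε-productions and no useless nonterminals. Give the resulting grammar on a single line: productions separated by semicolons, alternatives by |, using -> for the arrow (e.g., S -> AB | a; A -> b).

No ε-productions.
After unit-elimination: S -> d | hB | hd; B -> d | hB | hS | hd.
TERM: introduce C -> d, A -> h and substitute in every rule of length ≥2.

S -> d | AB | AC; A -> h; B -> d | AB | AC | AS; C -> d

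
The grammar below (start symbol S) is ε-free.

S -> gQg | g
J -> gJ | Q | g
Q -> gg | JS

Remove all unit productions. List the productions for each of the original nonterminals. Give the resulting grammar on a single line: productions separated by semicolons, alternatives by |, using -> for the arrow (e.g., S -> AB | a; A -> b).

S -> g | gQg; J -> g | JS | gJ | gg; Q -> JS | gg

Unit productions: J->Q.
Unit pairs (A ⇒* B via units): (J,Q).
S: inherits non-unit rules of {S} → g | gQg.
J: inherits non-unit rules of {J, Q} → JS | g | gJ | gg.
Q: inherits non-unit rules of {Q} → JS | gg.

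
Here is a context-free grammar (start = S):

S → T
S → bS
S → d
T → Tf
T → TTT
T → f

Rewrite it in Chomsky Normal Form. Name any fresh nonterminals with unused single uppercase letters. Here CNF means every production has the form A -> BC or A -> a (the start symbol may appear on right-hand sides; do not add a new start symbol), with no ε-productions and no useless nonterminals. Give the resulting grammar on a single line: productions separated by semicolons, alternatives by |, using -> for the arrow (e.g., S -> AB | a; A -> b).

No ε-productions.
After unit-elimination: S -> d | f | Tf | bS | TTT; T -> f | Tf | TTT.
TERM: introduce B -> b, A -> f and substitute in every rule of length ≥2.
BIN: S -> TTT becomes S -> TC, C -> TT; T -> TTT becomes T -> TD, D -> TT.

S -> d | f | BS | TA | TC; A -> f; B -> b; C -> TT; D -> TT; T -> f | TA | TD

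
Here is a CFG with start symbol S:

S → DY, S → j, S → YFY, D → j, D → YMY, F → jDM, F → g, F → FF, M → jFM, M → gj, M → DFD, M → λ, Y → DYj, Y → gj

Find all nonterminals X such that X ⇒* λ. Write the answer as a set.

Directly nullable (have an ε-rule): {M}.
Not nullable: D, F, S, Y — each has a terminal in every rule's right-hand side or depends on a non-nullable symbol.

{M}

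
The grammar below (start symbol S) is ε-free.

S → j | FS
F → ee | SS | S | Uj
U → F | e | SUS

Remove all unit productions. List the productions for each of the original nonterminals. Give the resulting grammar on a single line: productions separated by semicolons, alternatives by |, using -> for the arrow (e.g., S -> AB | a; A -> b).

S -> j | FS; F -> j | FS | SS | Uj | ee; U -> e | j | FS | SS | Uj | ee | SUS

Unit productions: F->S, U->F.
Unit pairs (A ⇒* B via units): (F,S), (U,F), (U,S).
S: inherits non-unit rules of {S} → FS | j.
F: inherits non-unit rules of {F, S} → FS | SS | Uj | ee | j.
U: inherits non-unit rules of {F, S, U} → FS | SS | SUS | Uj | e | ee | j.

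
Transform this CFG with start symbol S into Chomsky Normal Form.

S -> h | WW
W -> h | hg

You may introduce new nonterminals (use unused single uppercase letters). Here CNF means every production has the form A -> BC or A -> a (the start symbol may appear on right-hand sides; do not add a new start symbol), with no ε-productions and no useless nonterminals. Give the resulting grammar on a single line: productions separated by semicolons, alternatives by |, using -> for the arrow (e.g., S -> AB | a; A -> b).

No ε-productions.
No unit productions to eliminate.
TERM: introduce B -> g, A -> h and substitute in every rule of length ≥2.

S -> h | WW; A -> h; B -> g; W -> h | AB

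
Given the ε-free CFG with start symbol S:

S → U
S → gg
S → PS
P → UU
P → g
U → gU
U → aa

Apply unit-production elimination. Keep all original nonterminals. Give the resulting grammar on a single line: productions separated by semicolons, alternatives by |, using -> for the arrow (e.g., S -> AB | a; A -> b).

Unit productions: S->U.
Unit pairs (A ⇒* B via units): (S,U).
S: inherits non-unit rules of {S, U} → PS | aa | gU | gg.
P: inherits non-unit rules of {P} → UU | g.
U: inherits non-unit rules of {U} → aa | gU.

S -> PS | aa | gU | gg; P -> g | UU; U -> aa | gU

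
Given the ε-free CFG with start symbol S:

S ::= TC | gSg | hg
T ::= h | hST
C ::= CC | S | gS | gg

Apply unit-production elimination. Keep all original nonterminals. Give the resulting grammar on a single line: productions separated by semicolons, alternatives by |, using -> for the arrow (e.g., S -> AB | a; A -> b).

S -> TC | hg | gSg; C -> CC | TC | gS | gg | hg | gSg; T -> h | hST

Unit productions: C->S.
Unit pairs (A ⇒* B via units): (C,S).
S: inherits non-unit rules of {S} → TC | gSg | hg.
C: inherits non-unit rules of {C, S} → CC | TC | gS | gSg | gg | hg.
T: inherits non-unit rules of {T} → h | hST.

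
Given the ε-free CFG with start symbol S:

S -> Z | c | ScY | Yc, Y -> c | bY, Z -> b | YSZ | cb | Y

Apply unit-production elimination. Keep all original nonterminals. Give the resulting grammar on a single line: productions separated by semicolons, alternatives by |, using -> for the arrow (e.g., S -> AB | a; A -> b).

Unit productions: S->Z, Z->Y.
Unit pairs (A ⇒* B via units): (S,Y), (S,Z), (Z,Y).
S: inherits non-unit rules of {S, Y, Z} → ScY | YSZ | Yc | b | bY | c | cb.
Y: inherits non-unit rules of {Y} → bY | c.
Z: inherits non-unit rules of {Y, Z} → YSZ | b | bY | c | cb.

S -> b | c | Yc | bY | cb | ScY | YSZ; Y -> c | bY; Z -> b | c | bY | cb | YSZ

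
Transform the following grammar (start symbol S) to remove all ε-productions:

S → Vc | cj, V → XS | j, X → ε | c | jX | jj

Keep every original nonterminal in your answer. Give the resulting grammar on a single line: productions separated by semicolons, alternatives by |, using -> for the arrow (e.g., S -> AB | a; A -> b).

Nullable set: {X}.
V -> XS: X nullable, giving S | XS.
Drop X -> ε.
X -> jX: X nullable, giving j | jX.
Unchanged (no nullable symbols): S -> Vc; S -> cj; V -> j; X -> c; X -> jj.

S -> Vc | cj; V -> S | j | XS; X -> c | j | jX | jj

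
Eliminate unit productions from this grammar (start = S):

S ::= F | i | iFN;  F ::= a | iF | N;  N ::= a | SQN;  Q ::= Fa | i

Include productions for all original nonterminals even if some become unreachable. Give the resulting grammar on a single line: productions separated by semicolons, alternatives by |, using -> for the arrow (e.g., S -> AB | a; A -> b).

Unit productions: F->N, S->F.
Unit pairs (A ⇒* B via units): (F,N), (S,F), (S,N).
S: inherits non-unit rules of {F, N, S} → SQN | a | i | iF | iFN.
F: inherits non-unit rules of {F, N} → SQN | a | iF.
N: inherits non-unit rules of {N} → SQN | a.
Q: inherits non-unit rules of {Q} → Fa | i.

S -> a | i | iF | SQN | iFN; F -> a | iF | SQN; N -> a | SQN; Q -> i | Fa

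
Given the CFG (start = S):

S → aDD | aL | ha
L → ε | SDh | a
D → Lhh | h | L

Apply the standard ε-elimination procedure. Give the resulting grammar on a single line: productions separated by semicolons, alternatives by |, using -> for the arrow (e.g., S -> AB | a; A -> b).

Nullable set: {D, L}.
S -> aDD: D, D nullable, giving a | aD | aDD.
S -> aL: L nullable, giving a | aL.
D -> L: L nullable, giving L.
D -> Lhh: L nullable, giving Lhh | hh.
Drop L -> ε.
L -> SDh: D nullable, giving SDh | Sh.
Unchanged (no nullable symbols): S -> ha; D -> h; L -> a.

S -> a | aD | aL | ha | aDD; D -> L | h | hh | Lhh; L -> a | Sh | SDh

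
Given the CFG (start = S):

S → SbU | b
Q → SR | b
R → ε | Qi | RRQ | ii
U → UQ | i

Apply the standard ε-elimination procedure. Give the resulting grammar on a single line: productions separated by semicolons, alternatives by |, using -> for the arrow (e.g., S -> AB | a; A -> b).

S -> b | SbU; Q -> S | b | SR; R -> Q | Qi | RQ | ii | RRQ; U -> i | UQ

Nullable set: {R}.
Q -> SR: R nullable, giving S | SR.
Drop R -> ε.
R -> RRQ: R, R nullable, giving Q | RQ | RRQ.
Unchanged (no nullable symbols): S -> SbU; S -> b; Q -> b; R -> Qi; R -> ii; U -> UQ; U -> i.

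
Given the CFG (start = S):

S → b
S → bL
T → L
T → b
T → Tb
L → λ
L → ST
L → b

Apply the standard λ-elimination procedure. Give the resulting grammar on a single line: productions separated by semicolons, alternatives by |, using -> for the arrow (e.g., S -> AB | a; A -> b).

S -> b | bL; L -> S | b | ST; T -> L | b | Tb

Nullable set: {L, T}.
S -> bL: L nullable, giving b | bL.
Drop L -> λ.
L -> ST: T nullable, giving S | ST.
T -> L: L nullable, giving L.
T -> Tb: T nullable, giving Tb | b.
Unchanged (no nullable symbols): S -> b; L -> b; T -> b.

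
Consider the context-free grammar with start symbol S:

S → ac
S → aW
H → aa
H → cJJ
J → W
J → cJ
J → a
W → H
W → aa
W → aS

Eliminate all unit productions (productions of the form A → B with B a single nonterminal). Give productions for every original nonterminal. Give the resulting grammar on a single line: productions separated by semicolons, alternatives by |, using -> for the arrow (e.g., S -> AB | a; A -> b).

S -> aW | ac; H -> aa | cJJ; J -> a | aS | aa | cJ | cJJ; W -> aS | aa | cJJ

Unit productions: J->W, W->H.
Unit pairs (A ⇒* B via units): (J,H), (J,W), (W,H).
S: inherits non-unit rules of {S} → aW | ac.
H: inherits non-unit rules of {H} → aa | cJJ.
J: inherits non-unit rules of {H, J, W} → a | aS | aa | cJ | cJJ.
W: inherits non-unit rules of {H, W} → aS | aa | cJJ.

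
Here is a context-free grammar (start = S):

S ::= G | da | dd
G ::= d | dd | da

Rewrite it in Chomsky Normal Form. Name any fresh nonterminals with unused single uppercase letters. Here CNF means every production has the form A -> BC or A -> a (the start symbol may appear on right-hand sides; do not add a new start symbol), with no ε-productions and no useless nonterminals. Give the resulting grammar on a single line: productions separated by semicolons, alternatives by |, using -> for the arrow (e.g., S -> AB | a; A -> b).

S -> d | AA | AB; A -> d; B -> a

No ε-productions.
After unit-elimination: S -> d | da | dd; G -> d | da | dd.
TERM: introduce B -> a, A -> d and substitute in every rule of length ≥2.
Drop unreachable/unproductive: G.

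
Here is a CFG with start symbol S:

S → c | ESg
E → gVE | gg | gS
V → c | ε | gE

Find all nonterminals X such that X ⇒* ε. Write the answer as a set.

{V}

Directly nullable (have an ε-rule): {V}.
Not nullable: E, S — each has a terminal in every rule's right-hand side or depends on a non-nullable symbol.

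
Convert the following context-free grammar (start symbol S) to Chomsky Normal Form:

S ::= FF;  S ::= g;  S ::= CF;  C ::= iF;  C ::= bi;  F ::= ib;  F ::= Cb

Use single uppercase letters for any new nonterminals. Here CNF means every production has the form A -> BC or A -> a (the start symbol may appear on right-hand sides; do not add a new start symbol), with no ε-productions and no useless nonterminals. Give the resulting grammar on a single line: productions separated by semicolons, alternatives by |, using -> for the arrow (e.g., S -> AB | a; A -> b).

No ε-productions.
No unit productions to eliminate.
TERM: introduce A -> b, B -> i and substitute in every rule of length ≥2.

S -> g | CF | FF; A -> b; B -> i; C -> AB | BF; F -> BA | CA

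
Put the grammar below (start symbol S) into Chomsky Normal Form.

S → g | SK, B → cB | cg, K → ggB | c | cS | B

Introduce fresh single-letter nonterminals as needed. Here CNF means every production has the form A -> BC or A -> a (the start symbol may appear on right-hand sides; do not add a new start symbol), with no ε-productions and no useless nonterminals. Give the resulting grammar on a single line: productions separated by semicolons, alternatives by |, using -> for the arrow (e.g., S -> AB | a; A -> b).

S -> g | SK; A -> c; B -> AB | AC; C -> g; D -> CB; K -> c | AB | AC | AS | CD

No ε-productions.
After unit-elimination: S -> g | SK; B -> cB | cg; K -> c | cB | cS | cg | ggB.
TERM: introduce A -> c, C -> g and substitute in every rule of length ≥2.
BIN: K -> CCB becomes K -> CD, D -> CB.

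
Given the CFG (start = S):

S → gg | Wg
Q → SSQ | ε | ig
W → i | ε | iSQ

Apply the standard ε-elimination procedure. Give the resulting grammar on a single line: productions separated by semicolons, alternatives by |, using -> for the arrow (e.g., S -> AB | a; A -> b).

Nullable set: {Q, W}.
S -> Wg: W nullable, giving Wg | g.
Drop Q -> ε.
Q -> SSQ: Q nullable, giving SS | SSQ.
Drop W -> ε.
W -> iSQ: Q nullable, giving iS | iSQ.
Unchanged (no nullable symbols): S -> gg; Q -> ig; W -> i.

S -> g | Wg | gg; Q -> SS | ig | SSQ; W -> i | iS | iSQ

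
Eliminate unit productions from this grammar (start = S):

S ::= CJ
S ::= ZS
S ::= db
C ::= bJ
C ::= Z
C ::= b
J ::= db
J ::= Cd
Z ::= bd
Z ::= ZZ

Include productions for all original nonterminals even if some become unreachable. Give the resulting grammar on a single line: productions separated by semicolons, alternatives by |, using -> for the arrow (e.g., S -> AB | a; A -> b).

Unit productions: C->Z.
Unit pairs (A ⇒* B via units): (C,Z).
S: inherits non-unit rules of {S} → CJ | ZS | db.
C: inherits non-unit rules of {C, Z} → ZZ | b | bJ | bd.
J: inherits non-unit rules of {J} → Cd | db.
Z: inherits non-unit rules of {Z} → ZZ | bd.

S -> CJ | ZS | db; C -> b | ZZ | bJ | bd; J -> Cd | db; Z -> ZZ | bd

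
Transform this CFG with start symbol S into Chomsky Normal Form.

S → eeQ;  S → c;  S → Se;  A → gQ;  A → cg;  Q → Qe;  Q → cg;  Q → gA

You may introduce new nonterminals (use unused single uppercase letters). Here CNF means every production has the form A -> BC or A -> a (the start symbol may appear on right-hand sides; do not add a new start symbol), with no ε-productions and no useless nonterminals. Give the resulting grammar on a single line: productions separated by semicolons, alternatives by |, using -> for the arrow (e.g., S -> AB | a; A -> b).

S -> c | DE | SD; A -> BC | CQ; B -> c; C -> g; D -> e; E -> DQ; Q -> BC | CA | QD

No ε-productions.
No unit productions to eliminate.
TERM: introduce B -> c, D -> e, C -> g and substitute in every rule of length ≥2.
BIN: S -> DDQ becomes S -> DE, E -> DQ.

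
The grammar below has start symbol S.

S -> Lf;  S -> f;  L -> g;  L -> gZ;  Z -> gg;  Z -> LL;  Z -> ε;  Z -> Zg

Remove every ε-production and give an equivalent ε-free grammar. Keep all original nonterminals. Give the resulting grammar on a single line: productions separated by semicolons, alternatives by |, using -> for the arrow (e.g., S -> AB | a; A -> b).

Nullable set: {Z}.
L -> gZ: Z nullable, giving g | gZ.
Drop Z -> ε.
Z -> Zg: Z nullable, giving Zg | g.
Unchanged (no nullable symbols): S -> Lf; S -> f; L -> g; Z -> LL; Z -> gg.

S -> f | Lf; L -> g | gZ; Z -> g | LL | Zg | gg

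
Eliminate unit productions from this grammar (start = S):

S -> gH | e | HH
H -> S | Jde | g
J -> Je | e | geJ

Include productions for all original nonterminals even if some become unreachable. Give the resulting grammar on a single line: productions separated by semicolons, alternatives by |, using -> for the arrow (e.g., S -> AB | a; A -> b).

S -> e | HH | gH; H -> e | g | HH | gH | Jde; J -> e | Je | geJ

Unit productions: H->S.
Unit pairs (A ⇒* B via units): (H,S).
S: inherits non-unit rules of {S} → HH | e | gH.
H: inherits non-unit rules of {H, S} → HH | Jde | e | g | gH.
J: inherits non-unit rules of {J} → Je | e | geJ.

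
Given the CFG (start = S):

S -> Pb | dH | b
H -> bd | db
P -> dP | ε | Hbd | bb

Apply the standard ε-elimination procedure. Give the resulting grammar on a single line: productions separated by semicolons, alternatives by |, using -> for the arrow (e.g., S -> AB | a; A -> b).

S -> b | Pb | dH; H -> bd | db; P -> d | bb | dP | Hbd

Nullable set: {P}.
S -> Pb: P nullable, giving Pb | b.
Drop P -> ε.
P -> dP: P nullable, giving d | dP.
Unchanged (no nullable symbols): S -> b; S -> dH; H -> bd; H -> db; P -> Hbd; P -> bb.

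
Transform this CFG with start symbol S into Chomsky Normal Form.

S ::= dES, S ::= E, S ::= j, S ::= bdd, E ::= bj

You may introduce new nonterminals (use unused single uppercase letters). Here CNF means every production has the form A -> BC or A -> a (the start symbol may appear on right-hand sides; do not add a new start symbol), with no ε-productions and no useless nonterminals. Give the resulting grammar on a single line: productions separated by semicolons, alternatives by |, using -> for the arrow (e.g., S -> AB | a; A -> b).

S -> j | AB | AD | CF; A -> b; B -> j; C -> d; D -> CC; E -> AB; F -> ES

No ε-productions.
After unit-elimination: S -> j | bj | bdd | dES; E -> bj.
TERM: introduce A -> b, C -> d, B -> j and substitute in every rule of length ≥2.
BIN: S -> ACC becomes S -> AD, D -> CC; S -> CES becomes S -> CF, F -> ES.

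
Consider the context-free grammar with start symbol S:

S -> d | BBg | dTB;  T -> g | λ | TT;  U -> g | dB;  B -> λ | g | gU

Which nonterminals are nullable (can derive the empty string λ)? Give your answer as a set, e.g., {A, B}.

{B, T}

Directly nullable (have an ε-rule): {B, T}.
Not nullable: S, U — each has a terminal in every rule's right-hand side or depends on a non-nullable symbol.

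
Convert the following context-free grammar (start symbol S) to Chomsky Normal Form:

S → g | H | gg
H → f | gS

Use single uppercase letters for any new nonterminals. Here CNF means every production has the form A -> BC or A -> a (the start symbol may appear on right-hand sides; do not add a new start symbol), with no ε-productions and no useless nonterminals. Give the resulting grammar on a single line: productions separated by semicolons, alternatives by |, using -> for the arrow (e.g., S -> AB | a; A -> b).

S -> f | g | AA | AS; A -> g

No ε-productions.
After unit-elimination: S -> f | g | gS | gg; H -> f | gS.
TERM: introduce A -> g and substitute in every rule of length ≥2.
Drop unreachable/unproductive: H.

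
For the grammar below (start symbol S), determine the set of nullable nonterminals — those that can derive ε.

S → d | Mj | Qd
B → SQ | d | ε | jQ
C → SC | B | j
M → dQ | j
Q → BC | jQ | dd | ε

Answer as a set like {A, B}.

{B, C, Q}

Directly nullable (have an ε-rule): {B, Q}.
C is nullable via C -> B (every symbol on the right is already known nullable).
Not nullable: M, S — each has a terminal in every rule's right-hand side or depends on a non-nullable symbol.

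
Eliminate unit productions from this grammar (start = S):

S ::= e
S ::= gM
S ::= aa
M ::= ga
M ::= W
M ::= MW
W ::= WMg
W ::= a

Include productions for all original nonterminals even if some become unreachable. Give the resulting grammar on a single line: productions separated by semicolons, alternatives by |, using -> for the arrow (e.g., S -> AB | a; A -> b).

Unit productions: M->W.
Unit pairs (A ⇒* B via units): (M,W).
S: inherits non-unit rules of {S} → aa | e | gM.
M: inherits non-unit rules of {M, W} → MW | WMg | a | ga.
W: inherits non-unit rules of {W} → WMg | a.

S -> e | aa | gM; M -> a | MW | ga | WMg; W -> a | WMg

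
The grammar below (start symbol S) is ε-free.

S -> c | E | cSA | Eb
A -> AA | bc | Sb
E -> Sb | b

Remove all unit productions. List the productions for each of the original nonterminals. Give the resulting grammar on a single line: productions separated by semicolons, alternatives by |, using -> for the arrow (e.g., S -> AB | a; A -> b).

S -> b | c | Eb | Sb | cSA; A -> AA | Sb | bc; E -> b | Sb

Unit productions: S->E.
Unit pairs (A ⇒* B via units): (S,E).
S: inherits non-unit rules of {E, S} → Eb | Sb | b | c | cSA.
A: inherits non-unit rules of {A} → AA | Sb | bc.
E: inherits non-unit rules of {E} → Sb | b.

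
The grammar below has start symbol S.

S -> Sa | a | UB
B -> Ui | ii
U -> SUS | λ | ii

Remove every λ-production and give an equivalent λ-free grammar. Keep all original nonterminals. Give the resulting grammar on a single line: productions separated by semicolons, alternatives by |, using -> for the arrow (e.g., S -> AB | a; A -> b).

S -> B | a | Sa | UB; B -> i | Ui | ii; U -> SS | ii | SUS

Nullable set: {U}.
S -> UB: U nullable, giving B | UB.
B -> Ui: U nullable, giving Ui | i.
Drop U -> λ.
U -> SUS: U nullable, giving SS | SUS.
Unchanged (no nullable symbols): S -> Sa; S -> a; B -> ii; U -> ii.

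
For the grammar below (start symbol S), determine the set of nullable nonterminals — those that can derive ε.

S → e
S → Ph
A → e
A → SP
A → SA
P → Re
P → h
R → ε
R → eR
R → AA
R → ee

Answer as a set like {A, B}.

{R}

Directly nullable (have an ε-rule): {R}.
Not nullable: A, P, S — each has a terminal in every rule's right-hand side or depends on a non-nullable symbol.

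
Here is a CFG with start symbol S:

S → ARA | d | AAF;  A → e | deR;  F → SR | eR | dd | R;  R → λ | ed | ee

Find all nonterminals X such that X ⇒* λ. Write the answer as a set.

Directly nullable (have an ε-rule): {R}.
F is nullable via F -> R (every symbol on the right is already known nullable).
Not nullable: A, S — each has a terminal in every rule's right-hand side or depends on a non-nullable symbol.

{F, R}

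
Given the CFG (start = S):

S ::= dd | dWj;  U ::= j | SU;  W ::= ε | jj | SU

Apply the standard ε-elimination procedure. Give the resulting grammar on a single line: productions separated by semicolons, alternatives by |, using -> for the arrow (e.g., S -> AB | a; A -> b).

Nullable set: {W}.
S -> dWj: W nullable, giving dWj | dj.
Drop W -> ε.
Unchanged (no nullable symbols): S -> dd; U -> SU; U -> j; W -> SU; W -> jj.

S -> dd | dj | dWj; U -> j | SU; W -> SU | jj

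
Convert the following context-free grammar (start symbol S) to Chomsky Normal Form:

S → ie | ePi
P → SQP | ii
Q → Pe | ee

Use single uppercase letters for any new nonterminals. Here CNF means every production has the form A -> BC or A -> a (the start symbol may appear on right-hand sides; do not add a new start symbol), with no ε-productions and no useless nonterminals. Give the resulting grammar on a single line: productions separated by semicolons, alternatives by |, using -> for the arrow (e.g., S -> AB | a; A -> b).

S -> AB | BD; A -> i; B -> e; C -> QP; D -> PA; P -> AA | SC; Q -> BB | PB

No ε-productions.
No unit productions to eliminate.
TERM: introduce B -> e, A -> i and substitute in every rule of length ≥2.
BIN: P -> SQP becomes P -> SC, C -> QP; S -> BPA becomes S -> BD, D -> PA.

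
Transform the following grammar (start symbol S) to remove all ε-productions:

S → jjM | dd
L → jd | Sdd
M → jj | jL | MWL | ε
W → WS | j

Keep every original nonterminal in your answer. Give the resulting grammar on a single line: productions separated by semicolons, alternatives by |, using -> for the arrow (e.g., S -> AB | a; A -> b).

Nullable set: {M}.
S -> jjM: M nullable, giving jj | jjM.
Drop M -> ε.
M -> MWL: M nullable, giving MWL | WL.
Unchanged (no nullable symbols): S -> dd; L -> Sdd; L -> jd; M -> jL; M -> jj; W -> WS; W -> j.

S -> dd | jj | jjM; L -> jd | Sdd; M -> WL | jL | jj | MWL; W -> j | WS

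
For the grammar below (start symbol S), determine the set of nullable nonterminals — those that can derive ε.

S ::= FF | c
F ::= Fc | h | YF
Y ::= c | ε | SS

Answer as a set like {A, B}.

{Y}

Directly nullable (have an ε-rule): {Y}.
Not nullable: F, S — each has a terminal in every rule's right-hand side or depends on a non-nullable symbol.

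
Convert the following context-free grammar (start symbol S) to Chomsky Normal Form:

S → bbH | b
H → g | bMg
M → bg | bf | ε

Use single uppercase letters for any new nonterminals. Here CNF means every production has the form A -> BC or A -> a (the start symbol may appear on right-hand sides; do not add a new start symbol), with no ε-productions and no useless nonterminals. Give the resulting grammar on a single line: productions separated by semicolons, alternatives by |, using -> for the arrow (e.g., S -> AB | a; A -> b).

Nullable: {M}; after ε-elimination: S -> b | bbH; H -> g | bg | bMg; M -> bf | bg.
No unit productions to eliminate.
TERM: introduce A -> b, C -> f, B -> g and substitute in every rule of length ≥2.
BIN: H -> AMB becomes H -> AD, D -> MB; S -> AAH becomes S -> AE, E -> AH.

S -> b | AE; A -> b; B -> g; C -> f; D -> MB; E -> AH; H -> g | AB | AD; M -> AB | AC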